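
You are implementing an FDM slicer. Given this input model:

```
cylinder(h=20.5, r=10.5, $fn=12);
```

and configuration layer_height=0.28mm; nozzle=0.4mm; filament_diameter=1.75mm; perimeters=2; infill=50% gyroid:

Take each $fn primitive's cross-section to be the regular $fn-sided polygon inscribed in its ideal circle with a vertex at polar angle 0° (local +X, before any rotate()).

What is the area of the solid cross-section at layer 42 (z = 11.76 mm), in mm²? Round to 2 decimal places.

330.75 mm²

At z = 11.76 mm: the cylinder: section is a regular 12-gon, circumradius r=10.5 (area = (12/2)·10.500²·sin(360°/12) = 330.75 mm²). Overall, the cross-section is a single solid region. Net area = 330.75 mm².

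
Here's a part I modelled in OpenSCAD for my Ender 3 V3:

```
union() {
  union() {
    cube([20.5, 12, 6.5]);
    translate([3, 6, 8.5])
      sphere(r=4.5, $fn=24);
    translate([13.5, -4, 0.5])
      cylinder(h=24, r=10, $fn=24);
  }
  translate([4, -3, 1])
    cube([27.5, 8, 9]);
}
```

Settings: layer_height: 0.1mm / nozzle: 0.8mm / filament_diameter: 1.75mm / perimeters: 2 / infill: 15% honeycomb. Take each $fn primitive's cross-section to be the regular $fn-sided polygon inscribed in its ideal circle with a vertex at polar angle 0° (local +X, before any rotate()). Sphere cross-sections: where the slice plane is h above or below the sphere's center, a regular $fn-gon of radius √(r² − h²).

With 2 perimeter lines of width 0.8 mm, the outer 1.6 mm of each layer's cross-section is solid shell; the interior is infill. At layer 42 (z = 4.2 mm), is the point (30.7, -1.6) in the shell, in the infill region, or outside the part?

shell

At z = 4.2 mm: the 20.5×12 cube contributes its full rectangle; the sphere at (3, 6): section is a regular 24-gon, circumradius = √(r²−h²) = √(4.5²−4.3²) = 1.327; the cylinder at (13.5, -4): section is a regular 24-gon, circumradius r=10; Merging all regions: the regions partially overlap (shared area 79.77 mm²), so overlapping operands fuse into one piece — 1 connected region; the cube at (4, -3) (footprint 27.5×8) is included at this height; Combining (union): the regions partially overlap (shared area 143.17 mm²), so overlapping operands fuse into one piece — 1 connected region. Overall, the cross-section is a single solid region. The nearest boundary edge runs (31.50, 5.00)→(31.50, -3.00); distance from the point to it = 0.80 mm. The point is inside the cross-section, 0.80 mm from the nearest boundary — within the 1.6 mm shell band (2 × 0.8).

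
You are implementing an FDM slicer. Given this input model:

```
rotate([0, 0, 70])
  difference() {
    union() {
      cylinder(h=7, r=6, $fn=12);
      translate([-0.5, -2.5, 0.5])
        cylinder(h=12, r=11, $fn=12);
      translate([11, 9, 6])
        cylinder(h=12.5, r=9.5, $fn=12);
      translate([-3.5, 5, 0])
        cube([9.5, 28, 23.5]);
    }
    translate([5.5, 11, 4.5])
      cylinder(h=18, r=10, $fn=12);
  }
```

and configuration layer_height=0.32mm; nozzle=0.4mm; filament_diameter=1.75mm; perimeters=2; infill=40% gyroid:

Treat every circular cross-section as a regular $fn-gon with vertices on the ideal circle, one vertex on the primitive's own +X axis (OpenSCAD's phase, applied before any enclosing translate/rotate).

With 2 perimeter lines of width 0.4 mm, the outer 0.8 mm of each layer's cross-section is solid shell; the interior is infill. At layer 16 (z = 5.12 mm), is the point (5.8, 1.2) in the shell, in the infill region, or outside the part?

At z = 5.12 mm: the cylinder: section is a regular 12-gon, circumradius r=6; the cylinder at (-0.5, -2.5): section is a regular 12-gon, circumradius r=11; the cylinder at (11, 9) does not reach this height (z outside [6, 18.5]); the 9.5×28 cube at (-3.5, 5) contributes its full rectangle; Merging all regions: the regions partially overlap (shared area 134.02 mm²), so overlapping operands fuse into one piece — 1 connected region; the r=10 cylinder at (5.5, 11) gives a regular 12-gon of circumradius 10 (constant along its height); After the difference (first − rest): starting from the result so far, the r=10 cylinder at (5.5, 11) partially overlaps it — only the 165.36 mm² overlap (of its 300.00 mm²) is removed, clipping the outline — 2 connected regions; (rotated 70° about Z; rotation is an isometry so areas/perimeters/island counts are preserved). Overall, the cross-section has 2 separate islands. Undo the 70° rotation: the query point maps to (3.111, -5.040) in the un-rotated model frame. The nearest boundary edge runs (9.03, -8.00)→(5.00, -12.03); distance from the point to it = 6.28 mm. (Shell/infill is judged within the island containing the point — the largest one.) The point is inside the cross-section and 6.28 mm from the nearest boundary — more than the 0.8 mm shell width (2 × 0.4), so it's in the infill interior.

infill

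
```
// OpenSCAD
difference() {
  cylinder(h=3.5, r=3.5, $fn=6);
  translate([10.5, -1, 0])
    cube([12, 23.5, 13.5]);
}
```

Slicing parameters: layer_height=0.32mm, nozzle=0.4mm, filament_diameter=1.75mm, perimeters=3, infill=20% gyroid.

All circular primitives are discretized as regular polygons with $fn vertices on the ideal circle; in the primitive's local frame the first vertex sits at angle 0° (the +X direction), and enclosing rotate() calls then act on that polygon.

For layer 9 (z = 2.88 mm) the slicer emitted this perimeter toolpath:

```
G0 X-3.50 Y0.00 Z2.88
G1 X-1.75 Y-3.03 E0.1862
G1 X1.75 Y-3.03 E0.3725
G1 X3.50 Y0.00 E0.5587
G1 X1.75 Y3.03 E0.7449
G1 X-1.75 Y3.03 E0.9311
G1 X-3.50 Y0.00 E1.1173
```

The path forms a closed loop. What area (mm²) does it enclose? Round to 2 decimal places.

31.81 mm²

Apply the shoelace formula to the sequence of (X, Y) vertices; enclosed area = 31.81 mm².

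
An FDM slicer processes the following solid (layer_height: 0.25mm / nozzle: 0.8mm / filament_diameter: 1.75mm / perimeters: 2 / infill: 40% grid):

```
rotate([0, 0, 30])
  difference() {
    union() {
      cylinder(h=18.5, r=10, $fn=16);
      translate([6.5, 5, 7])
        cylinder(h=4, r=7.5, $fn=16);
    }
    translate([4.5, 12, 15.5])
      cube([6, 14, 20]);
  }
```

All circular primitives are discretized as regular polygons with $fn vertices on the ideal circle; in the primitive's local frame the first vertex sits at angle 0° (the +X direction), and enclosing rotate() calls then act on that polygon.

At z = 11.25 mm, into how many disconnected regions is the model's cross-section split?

At z = 11.25 mm: the cylinder: section is a regular 16-gon, circumradius r=10; the cylinder at (6.5, 5) is not intersected at this z (z outside [7, 11]); Merging all regions: only the r=10 cylinder is present, so the union is just that shape — 1 connected region; the cube at (4.5, 12) is absent (z outside [15.5, 35.5]); Subtracting the remaining from the first: none of the subtracted shapes is present at this height, so that combined region is unchanged — 1 connected region; (whole slice rotated 30° about Z — lengths, areas and connectivity unchanged). The result has 1 disconnected region.

1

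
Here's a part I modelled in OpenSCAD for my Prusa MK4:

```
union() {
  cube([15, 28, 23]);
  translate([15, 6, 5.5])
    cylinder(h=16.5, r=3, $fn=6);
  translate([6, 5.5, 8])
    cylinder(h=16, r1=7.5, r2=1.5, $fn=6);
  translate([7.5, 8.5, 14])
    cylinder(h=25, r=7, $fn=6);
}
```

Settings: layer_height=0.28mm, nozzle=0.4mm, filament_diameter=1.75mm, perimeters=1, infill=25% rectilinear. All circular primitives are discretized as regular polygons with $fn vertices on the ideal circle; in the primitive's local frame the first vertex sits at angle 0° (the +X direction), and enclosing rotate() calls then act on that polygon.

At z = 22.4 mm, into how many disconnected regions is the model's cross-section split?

1

At z = 22.4 mm: the cube is present — its section is the full 15×28 rectangle; the cylinder at (15, 6) is absent (z outside [5.5, 22]); the cone at (6, 5.5) (r1=7.5→r2=1.5) has section circumradius 2.100 here — a regular 6-gon; the cylinder at (7.5, 8.5): section is a regular 6-gon, circumradius r=7; Merging all regions: the regions partially overlap (shared area 138.76 mm²), so overlapping operands fuse into one piece — 1 connected region. The result has 1 disconnected region.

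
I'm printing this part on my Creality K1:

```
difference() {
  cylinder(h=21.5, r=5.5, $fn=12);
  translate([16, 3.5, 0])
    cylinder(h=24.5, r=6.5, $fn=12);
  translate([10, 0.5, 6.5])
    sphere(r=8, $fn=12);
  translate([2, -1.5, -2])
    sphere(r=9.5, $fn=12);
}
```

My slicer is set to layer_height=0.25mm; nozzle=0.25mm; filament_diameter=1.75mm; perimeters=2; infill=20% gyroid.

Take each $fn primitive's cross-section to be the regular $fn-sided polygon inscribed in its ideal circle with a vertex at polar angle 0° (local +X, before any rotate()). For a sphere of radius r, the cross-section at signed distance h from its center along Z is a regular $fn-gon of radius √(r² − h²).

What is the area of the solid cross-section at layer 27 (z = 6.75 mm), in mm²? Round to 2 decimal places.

At z = 6.75 mm: the cylinder: section is a regular 12-gon, circumradius r=5.5 (area = (12/2)·5.500²·sin(360°/12) = 90.75 mm²); the r=6.5 cylinder at (16, 3.5) gives a regular 12-gon of circumradius 6.5 (constant along its height) (area = (12/2)·6.500²·sin(360°/12) = 126.75 mm²); the sphere at (10, 0.5): section is a regular 12-gon, circumradius = √(r²−h²) = √(8²−0.25²) = 7.996 (area = (12/2)·7.996²·sin(360°/12) = 191.81 mm²); the r=9.5 sphere at (2, -1.5) slices to a regular 12-gon of circumradius 3.700 (√(r²−h²) with h=8.75 from center) (area = (12/2)·3.700²·sin(360°/12) = 41.06 mm²); Taking the first minus the rest: starting from the r=5.5 cylinder (90.75 mm²), the r=6.5 cylinder at (16, 3.5) misses the remaining region (no effect); the r=8 sphere at (10, 0.5) partially overlaps it — only the 18.22 mm² overlap (of its 191.81 mm²) is removed, clipping the outline; the r=9.5 sphere at (2, -1.5) partially overlaps it — only the 24.61 mm² overlap (of its 41.06 mm²) is removed, clipping the outline — area = 47.92 mm². Overall, the cross-section is a single solid region. Net area = 47.92 mm².

47.92 mm²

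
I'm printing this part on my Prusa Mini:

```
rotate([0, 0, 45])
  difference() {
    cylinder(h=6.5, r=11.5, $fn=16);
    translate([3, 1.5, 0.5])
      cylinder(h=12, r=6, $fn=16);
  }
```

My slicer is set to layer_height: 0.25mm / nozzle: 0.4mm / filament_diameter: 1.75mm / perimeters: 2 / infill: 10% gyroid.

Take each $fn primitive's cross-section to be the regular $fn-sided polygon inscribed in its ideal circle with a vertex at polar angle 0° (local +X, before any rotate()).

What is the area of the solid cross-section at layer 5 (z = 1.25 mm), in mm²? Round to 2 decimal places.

294.67 mm²

At z = 1.25 mm: the cylinder: section is a regular 16-gon, circumradius r=11.5 (area = (16/2)·11.500²·sin(360°/16) = 404.88 mm²); the cylinder at (3, 1.5): section is a regular 16-gon, circumradius r=6 (area = (16/2)·6.000²·sin(360°/16) = 110.21 mm²); Subtracting the remaining from the first: starting from the r=11.5 cylinder (404.88 mm²), the r=6 cylinder at (3, 1.5) lies wholly inside it (removes its full 110.21 mm² and its 37.46 mm outline becomes a hole wall) — area = 294.67 mm²; (whole slice rotated 45° about Z — lengths, areas and connectivity unchanged). Overall, the cross-section is one region with 1 hole. Net area = 294.67 mm².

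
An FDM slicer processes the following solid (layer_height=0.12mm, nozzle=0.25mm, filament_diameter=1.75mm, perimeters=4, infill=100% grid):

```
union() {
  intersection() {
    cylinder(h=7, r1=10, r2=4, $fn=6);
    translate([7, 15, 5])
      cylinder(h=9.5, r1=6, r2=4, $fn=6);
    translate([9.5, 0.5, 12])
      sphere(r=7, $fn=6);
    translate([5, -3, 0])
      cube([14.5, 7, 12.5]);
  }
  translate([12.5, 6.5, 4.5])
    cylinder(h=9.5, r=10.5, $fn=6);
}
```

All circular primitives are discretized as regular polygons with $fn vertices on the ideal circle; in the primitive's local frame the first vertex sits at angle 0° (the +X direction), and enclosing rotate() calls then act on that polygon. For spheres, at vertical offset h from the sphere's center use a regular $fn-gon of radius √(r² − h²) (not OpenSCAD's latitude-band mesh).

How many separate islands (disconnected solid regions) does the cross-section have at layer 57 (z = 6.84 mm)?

At z = 6.84 mm: the cone: at t=0.977 of its height the radius interpolates to r₁+(r₂−r₁)t = 4.137, giving a regular 6-gon of that circumradius; the cone at (7, 15) contributes a regular 6-gon of circumradius 5.613 (interpolated between r1=6 and r2=4 at t=0.194); the sphere at (9.5, 0.5): section is a regular 6-gon, circumradius = √(r²−h²) = √(7²−5.16²) = 4.730; the cube at (5, -3) (footprint 14.5×7) is included at this height; Taking the intersection: the cone at (7, 15) does not overlap the cone (empty); the r=7 sphere at (9.5, 0.5) does not overlap the running intersection (empty); the 14.5×7 cube at (5, -3) does not overlap the running intersection (empty) — nothing remains; the cylinder at (12.5, 6.5): section is a regular 6-gon, circumradius r=10.5; Taking the union: only the r=10.5 cylinder at (12.5, 6.5) is present, so the union is just that shape — 1 connected region. Overall, the cross-section is a single solid region. Island count = 1.

1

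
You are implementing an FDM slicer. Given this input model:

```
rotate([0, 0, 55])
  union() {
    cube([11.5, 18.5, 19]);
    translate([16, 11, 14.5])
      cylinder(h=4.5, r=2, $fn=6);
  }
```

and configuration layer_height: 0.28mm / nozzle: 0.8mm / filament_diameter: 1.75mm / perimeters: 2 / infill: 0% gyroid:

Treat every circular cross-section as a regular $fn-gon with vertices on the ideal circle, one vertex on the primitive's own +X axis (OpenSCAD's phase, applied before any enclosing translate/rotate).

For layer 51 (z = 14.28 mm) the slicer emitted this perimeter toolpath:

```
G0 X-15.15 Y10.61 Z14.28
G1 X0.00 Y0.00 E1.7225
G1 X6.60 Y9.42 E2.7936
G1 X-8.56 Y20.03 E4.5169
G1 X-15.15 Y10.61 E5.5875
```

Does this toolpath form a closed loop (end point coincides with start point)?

Start point (G0): (-15.15, 10.61). End point (last G1): the path returns to the start — closed.

yes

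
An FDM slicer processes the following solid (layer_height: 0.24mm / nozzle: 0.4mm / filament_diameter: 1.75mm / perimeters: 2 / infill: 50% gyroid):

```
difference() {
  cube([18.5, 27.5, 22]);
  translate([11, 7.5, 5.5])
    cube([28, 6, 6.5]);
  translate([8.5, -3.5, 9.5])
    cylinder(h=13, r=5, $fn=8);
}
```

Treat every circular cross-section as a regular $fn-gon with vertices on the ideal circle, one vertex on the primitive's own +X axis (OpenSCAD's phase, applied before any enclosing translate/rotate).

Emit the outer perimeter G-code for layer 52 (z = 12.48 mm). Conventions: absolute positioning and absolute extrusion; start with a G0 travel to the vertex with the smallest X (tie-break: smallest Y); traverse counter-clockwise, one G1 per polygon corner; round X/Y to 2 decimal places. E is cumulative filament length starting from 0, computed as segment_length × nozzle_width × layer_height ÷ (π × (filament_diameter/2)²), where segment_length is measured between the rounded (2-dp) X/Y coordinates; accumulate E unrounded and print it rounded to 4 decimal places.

At z = 12.48 mm: the cube (footprint 18.5×27.5) is included at this height; the cube at (11, 7.5) does not reach this height (z outside [5.5, 12]); the r=5 cylinder at (8.5, -3.5) gives a regular 8-gon of circumradius 5 (constant along its height); After the difference (first − rest): starting from the 18.5×27.5 cube, the r=5 cylinder at (8.5, -3.5) partially overlaps it — only the 5.43 mm² overlap (of its 70.71 mm²) is removed, clipping the outline — 1 connected region. The outline is a single polygon with 9 vertices. Extrusion per mm of travel: 0.4 × 0.24 / (π × 0.875²) = 0.039912. Accumulating E over each segment gives final E = 3.6975.

G0 X0.00 Y0.00 Z12.48
G1 X4.95 Y0.00 E0.1976
G1 X4.96 Y0.04 E0.1992
G1 X8.50 Y1.50 E0.3520
G1 X12.04 Y0.04 E0.5049
G1 X12.05 Y0.00 E0.5065
G1 X18.50 Y0.00 E0.7640
G1 X18.50 Y27.50 E1.8615
G1 X0.00 Y27.50 E2.5999
G1 X0.00 Y0.00 E3.6975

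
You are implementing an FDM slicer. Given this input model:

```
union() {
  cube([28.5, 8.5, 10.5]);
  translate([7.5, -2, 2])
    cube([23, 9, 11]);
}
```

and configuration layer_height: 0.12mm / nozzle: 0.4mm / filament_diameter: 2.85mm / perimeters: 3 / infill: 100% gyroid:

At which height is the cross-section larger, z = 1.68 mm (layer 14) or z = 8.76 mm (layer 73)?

layer 73 (z = 8.76 mm)

Layer 14 (z = 1.68): the 28.5×8.5 cube contributes its full rectangle (area 242.25 mm²); the cube at (7.5, -2) is absent (z outside [2, 13]); Merging all regions: only the 28.5×8.5 cube is present, so the union is just that shape — area = 242.25 mm². So its area = 242.25 mm². Layer 73 (z = 8.76): the cube is present — its section is the full 28.5×8.5 rectangle (area 242.25 mm²); the cube at (7.5, -2) (footprint 23×9) is included at this height (area 207.00 mm²); Taking the union: the regions partially overlap — summed areas 449.25 mm² minus the doubly-counted overlap 147.00 mm² gives 302.25 mm² — area = 302.25 mm². So its area = 302.25 mm². Layer 73 is larger (302.25 vs 242.25 mm²).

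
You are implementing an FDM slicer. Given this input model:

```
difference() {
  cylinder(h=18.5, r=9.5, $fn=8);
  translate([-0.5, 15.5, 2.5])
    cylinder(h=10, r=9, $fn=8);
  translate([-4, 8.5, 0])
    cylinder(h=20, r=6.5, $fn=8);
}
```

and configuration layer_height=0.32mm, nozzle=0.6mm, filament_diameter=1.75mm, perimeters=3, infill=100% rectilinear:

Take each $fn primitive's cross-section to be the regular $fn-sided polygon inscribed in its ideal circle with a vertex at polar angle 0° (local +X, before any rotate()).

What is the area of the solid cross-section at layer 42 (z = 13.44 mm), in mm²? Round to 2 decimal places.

208.40 mm²

At z = 13.44 mm: the r=9.5 cylinder gives a regular 8-gon of circumradius 9.5 (constant along its height) (area = (8/2)·9.500²·sin(360°/8) = 255.27 mm²); the cylinder at (-0.5, 15.5) does not reach this height (z outside [2.5, 12.5]); the r=6.5 cylinder at (-4, 8.5) gives a regular 8-gon of circumradius 6.5 (constant along its height) (area = (8/2)·6.500²·sin(360°/8) = 119.50 mm²); After the difference (first − rest): starting from the r=9.5 cylinder (255.27 mm²), the r=6.5 cylinder at (-4, 8.5) partially overlaps it — only the 46.87 mm² overlap (of its 119.50 mm²) is removed, clipping the outline — area = 208.40 mm². Overall, the cross-section is a single solid region. Net area = 208.40 mm².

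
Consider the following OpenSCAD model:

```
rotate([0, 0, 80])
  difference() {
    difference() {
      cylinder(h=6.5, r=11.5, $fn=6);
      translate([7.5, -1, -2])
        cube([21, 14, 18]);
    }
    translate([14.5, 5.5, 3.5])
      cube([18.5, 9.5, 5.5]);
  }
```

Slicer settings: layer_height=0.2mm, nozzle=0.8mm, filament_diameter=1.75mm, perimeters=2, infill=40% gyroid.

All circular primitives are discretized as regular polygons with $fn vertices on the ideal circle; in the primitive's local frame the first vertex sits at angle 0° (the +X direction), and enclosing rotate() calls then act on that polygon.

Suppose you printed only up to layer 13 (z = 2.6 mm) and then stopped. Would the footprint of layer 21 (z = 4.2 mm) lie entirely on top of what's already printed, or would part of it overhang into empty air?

entirely on top

Compare the two slices. At z = 2.6: the cylinder: section is a regular 6-gon, circumradius r=11.5 (area = (6/2)·11.500²·sin(360°/6) = 343.60 mm²); the cube at (7.5, -1) is present — its section is the full 21×14 rectangle (area 294.00 mm²); Taking the first minus the rest: starting from the r=11.5 cylinder (343.60 mm²), the 21×14 cube at (7.5, -1) partially overlaps it — only the 17.57 mm² overlap (of its 294.00 mm²) is removed, clipping the outline — area = 326.03 mm²; the cube at (14.5, 5.5) does not reach this height (z outside [3.5, 9]); Subtracting the remaining from the first: none of the subtracted shapes is present at this height, so the result so far is unchanged — area = 326.03 mm²; (whole slice rotated 80° about Z — lengths, areas and connectivity unchanged). At z = 4.2: the r=11.5 cylinder gives a regular 6-gon of circumradius 11.5 (constant along its height) (area = (6/2)·11.500²·sin(360°/6) = 343.60 mm²); the cube at (7.5, -1) (footprint 21×14) is included at this height (area 294.00 mm²); Subtracting the remaining from the first: starting from the r=11.5 cylinder (343.60 mm²), the 21×14 cube at (7.5, -1) partially overlaps it — only the 17.57 mm² overlap (of its 294.00 mm²) is removed, clipping the outline — area = 326.03 mm²; the cube at (14.5, 5.5) is present — its section is the full 18.5×9.5 rectangle (area 175.75 mm²); After the difference (first − rest): starting from the result so far (326.03 mm²), the 18.5×9.5 cube at (14.5, 5.5) misses the remaining region (no effect) — area = 326.03 mm²; (rotated 80° about Z; rotation is an isometry so areas/perimeters/island counts are preserved). Checking containment: the cross-section at z = 4.2 is a subset of the cross-section at z = 2.6.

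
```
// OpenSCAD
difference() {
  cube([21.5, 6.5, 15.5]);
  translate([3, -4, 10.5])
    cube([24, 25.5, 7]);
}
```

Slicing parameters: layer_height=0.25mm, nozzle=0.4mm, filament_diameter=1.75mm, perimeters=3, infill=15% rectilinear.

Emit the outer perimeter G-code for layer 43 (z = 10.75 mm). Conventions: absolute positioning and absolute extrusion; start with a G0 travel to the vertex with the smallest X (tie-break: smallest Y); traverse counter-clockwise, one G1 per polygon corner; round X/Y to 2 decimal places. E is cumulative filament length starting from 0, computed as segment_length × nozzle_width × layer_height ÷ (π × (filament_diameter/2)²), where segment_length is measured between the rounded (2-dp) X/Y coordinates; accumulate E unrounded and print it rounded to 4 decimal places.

At z = 10.75 mm: the 21.5×6.5 cube contributes its full rectangle; the cube at (3, -4) is present — its section is the full 24×25.5 rectangle; Subtracting the remaining from the first: starting from the 21.5×6.5 cube, the 24×25.5 cube at (3, -4) partially overlaps it — only the 120.25 mm² overlap (of its 612.00 mm²) is removed, clipping the outline — 1 connected region. The outline is a single polygon with 4 vertices. Extrusion per mm of travel: 0.4 × 0.25 / (π × 0.875²) = 0.041575. Accumulating E over each segment gives final E = 0.7899.

G0 X0.00 Y0.00 Z10.75
G1 X3.00 Y0.00 E0.1247
G1 X3.00 Y6.50 E0.3950
G1 X0.00 Y6.50 E0.5197
G1 X0.00 Y0.00 E0.7899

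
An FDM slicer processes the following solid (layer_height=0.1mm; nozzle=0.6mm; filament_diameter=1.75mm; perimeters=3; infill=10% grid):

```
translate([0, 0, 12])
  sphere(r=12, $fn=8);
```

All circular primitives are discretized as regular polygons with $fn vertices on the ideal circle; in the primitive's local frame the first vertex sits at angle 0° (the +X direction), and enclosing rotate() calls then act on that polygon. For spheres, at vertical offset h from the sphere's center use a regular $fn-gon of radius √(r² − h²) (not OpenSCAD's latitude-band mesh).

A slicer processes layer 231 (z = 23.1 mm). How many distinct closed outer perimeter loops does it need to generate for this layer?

1

At z = 23.1 mm: the r=12 sphere slices to a regular 8-gon of circumradius 4.560 (√(r²−h²) with h=11.1 from center). The result has 1 disconnected region.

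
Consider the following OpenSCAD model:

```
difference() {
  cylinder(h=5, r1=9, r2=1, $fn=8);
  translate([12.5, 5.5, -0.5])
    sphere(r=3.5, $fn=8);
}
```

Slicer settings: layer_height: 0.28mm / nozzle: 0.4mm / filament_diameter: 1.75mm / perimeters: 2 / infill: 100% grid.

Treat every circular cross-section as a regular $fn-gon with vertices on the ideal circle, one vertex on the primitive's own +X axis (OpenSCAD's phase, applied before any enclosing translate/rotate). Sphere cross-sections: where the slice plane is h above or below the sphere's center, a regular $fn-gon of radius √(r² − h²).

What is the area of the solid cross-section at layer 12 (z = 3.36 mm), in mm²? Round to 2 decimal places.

37.15 mm²

At z = 3.36 mm: the cone: at t=0.672 of its height the radius interpolates to r₁+(r₂−r₁)t = 3.624, giving a regular 8-gon of that circumradius (area = (8/2)·3.624²·sin(360°/8) = 37.15 mm²); the sphere at (12.5, 5.5) is not intersected at this z (|z−center|=3.860 > r=3.5); After the difference (first − rest): none of the subtracted shapes is present at this height, so the cone is unchanged — area = 37.15 mm². Overall, the cross-section is a single solid region. Net area = 37.15 mm².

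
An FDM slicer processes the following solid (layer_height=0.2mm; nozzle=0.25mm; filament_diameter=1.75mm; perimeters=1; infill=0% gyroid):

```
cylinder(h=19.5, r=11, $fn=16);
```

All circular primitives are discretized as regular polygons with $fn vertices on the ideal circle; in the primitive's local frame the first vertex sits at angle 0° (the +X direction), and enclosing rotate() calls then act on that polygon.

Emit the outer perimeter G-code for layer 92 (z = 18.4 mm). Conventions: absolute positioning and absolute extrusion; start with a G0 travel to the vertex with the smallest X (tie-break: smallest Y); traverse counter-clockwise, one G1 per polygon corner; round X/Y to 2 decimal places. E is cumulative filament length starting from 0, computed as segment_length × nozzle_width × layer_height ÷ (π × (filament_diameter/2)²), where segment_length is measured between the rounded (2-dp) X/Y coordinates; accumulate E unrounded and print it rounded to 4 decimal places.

At z = 18.4 mm: the r=11 cylinder contributes a regular 16-gon of circumradius 11. The outline is a single polygon with 16 vertices. Extrusion per mm of travel: 0.25 × 0.2 / (π × 0.875²) = 0.020788. Accumulating E over each segment gives final E = 1.4275.

G0 X-11.00 Y0.00 Z18.40
G1 X-10.16 Y-4.21 E0.0892
G1 X-7.78 Y-7.78 E0.1784
G1 X-4.21 Y-10.16 E0.2676
G1 X0.00 Y-11.00 E0.3569
G1 X4.21 Y-10.16 E0.4461
G1 X7.78 Y-7.78 E0.5353
G1 X10.16 Y-4.21 E0.6245
G1 X11.00 Y0.00 E0.7137
G1 X10.16 Y4.21 E0.8030
G1 X7.78 Y7.78 E0.8922
G1 X4.21 Y10.16 E0.9814
G1 X0.00 Y11.00 E1.0706
G1 X-4.21 Y10.16 E1.1598
G1 X-7.78 Y7.78 E1.2490
G1 X-10.16 Y4.21 E1.3382
G1 X-11.00 Y0.00 E1.4275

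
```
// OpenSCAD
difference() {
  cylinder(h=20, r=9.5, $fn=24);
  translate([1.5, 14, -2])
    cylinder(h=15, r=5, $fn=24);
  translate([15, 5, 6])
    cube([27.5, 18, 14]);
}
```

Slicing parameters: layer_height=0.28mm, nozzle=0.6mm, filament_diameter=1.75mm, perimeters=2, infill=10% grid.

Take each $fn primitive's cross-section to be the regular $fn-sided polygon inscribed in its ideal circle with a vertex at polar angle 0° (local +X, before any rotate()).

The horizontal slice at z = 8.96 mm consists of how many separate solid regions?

1

At z = 8.96 mm: the cylinder: section is a regular 24-gon, circumradius r=9.5; the r=5 cylinder at (1.5, 14) contributes a regular 24-gon of circumradius 5; the cube at (15, 5) is present — its section is the full 27.5×18 rectangle; Taking the first minus the rest: starting from the r=9.5 cylinder, the r=5 cylinder at (1.5, 14) partially overlaps it — only the 0.67 mm² overlap (of its 77.65 mm²) is removed, clipping the outline; the 27.5×18 cube at (15, 5) misses the remaining region (no effect) — 1 connected region. The result has 1 disconnected region.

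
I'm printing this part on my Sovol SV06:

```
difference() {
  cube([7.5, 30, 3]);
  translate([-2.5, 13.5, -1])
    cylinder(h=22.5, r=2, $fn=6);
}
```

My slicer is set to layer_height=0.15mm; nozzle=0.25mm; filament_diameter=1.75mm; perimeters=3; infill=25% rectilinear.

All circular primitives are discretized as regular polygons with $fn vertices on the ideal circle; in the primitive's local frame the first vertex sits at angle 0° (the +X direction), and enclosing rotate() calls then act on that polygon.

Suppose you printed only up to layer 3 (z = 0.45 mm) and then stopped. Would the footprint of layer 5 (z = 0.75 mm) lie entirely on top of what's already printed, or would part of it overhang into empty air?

entirely on top

Compare the two slices. At z = 0.45: the 7.5×30 cube contributes its full rectangle (area 225.00 mm²); the r=2 cylinder at (-2.5, 13.5) contributes a regular 6-gon of circumradius 2 (area = (6/2)·2.000²·sin(360°/6) = 10.39 mm²); Subtracting the remaining from the first: starting from the 7.5×30 cube (225.00 mm²), the r=2 cylinder at (-2.5, 13.5) misses the remaining region (no effect) — area = 225.00 mm². At z = 0.75: the 7.5×30 cube contributes its full rectangle (area 225.00 mm²); the cylinder at (-2.5, 13.5): section is a regular 6-gon, circumradius r=2 (area = (6/2)·2.000²·sin(360°/6) = 10.39 mm²); Subtracting the remaining from the first: starting from the 7.5×30 cube (225.00 mm²), the r=2 cylinder at (-2.5, 13.5) misses the remaining region (no effect) — area = 225.00 mm². Checking containment: the cross-section at z = 0.75 is a subset of the cross-section at z = 0.45.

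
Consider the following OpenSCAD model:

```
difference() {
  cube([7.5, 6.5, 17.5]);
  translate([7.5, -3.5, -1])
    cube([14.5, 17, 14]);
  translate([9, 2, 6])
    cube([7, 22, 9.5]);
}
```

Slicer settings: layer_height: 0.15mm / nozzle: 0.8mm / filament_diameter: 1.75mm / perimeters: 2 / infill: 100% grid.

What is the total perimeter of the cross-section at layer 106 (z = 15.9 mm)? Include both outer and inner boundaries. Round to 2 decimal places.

28.00 mm

At z = 15.9 mm: the 7.5×6.5 cube contributes its full rectangle (perimeter 28.00 mm); the cube at (7.5, -3.5) is absent (z outside [-1, 13]); the cube at (9, 2) is not intersected at this z (z outside [6, 15.5]); Taking the first minus the rest: none of the subtracted shapes is present at this height, so the 7.5×6.5 cube is unchanged — boundary = 28.00 mm. Overall, the cross-section is a single solid region. Total boundary length (outer) = 28.00 mm.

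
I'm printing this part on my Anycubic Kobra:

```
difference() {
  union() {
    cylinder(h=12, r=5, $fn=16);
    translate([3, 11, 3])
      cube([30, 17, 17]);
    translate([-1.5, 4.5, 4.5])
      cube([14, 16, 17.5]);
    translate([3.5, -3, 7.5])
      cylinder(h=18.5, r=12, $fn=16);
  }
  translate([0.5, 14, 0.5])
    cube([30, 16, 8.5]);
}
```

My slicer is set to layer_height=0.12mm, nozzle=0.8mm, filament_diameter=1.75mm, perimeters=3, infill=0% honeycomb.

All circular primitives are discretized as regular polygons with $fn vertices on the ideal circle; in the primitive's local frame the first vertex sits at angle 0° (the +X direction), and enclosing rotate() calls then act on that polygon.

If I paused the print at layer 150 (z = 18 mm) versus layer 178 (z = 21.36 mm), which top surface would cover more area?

Layer 150 (z = 18): the cylinder does not reach this height (z outside [0, 12]); the cube at (3, 11) is present — its section is the full 30×17 rectangle (area 510.00 mm²); the cube at (-1.5, 4.5) (footprint 14×16) is included at this height (area 224.00 mm²); the r=12 cylinder at (3.5, -3) gives a regular 16-gon of circumradius 12 (constant along its height) (area = (16/2)·12.000²·sin(360°/16) = 440.85 mm²); Combining (union): the regions partially overlap — summed areas 1174.85 mm² minus the doubly-counted overlap 138.00 mm² gives 1036.85 mm² — area = 1036.85 mm²; the cube at (0.5, 14) is absent (z outside [0.5, 9]); After the difference (first − rest): none of the subtracted shapes is present at this height, so that combined region is unchanged — area = 1036.85 mm². So its area = 1036.85 mm². Layer 178 (z = 21.36): the cylinder does not reach this height (z outside [0, 12]); the cube at (3, 11) does not reach this height (z outside [3, 20]); the 14×16 cube at (-1.5, 4.5) contributes its full rectangle (area 224.00 mm²); the cylinder at (3.5, -3): section is a regular 16-gon, circumradius r=12 (area = (16/2)·12.000²·sin(360°/16) = 440.85 mm²); Combining (union): the regions partially overlap — summed areas 664.85 mm² minus the doubly-counted overlap 47.75 mm² gives 617.10 mm² — area = 617.10 mm²; the cube at (0.5, 14) is absent (z outside [0.5, 9]); Taking the first minus the rest: none of the subtracted shapes is present at this height, so the result so far is unchanged — area = 617.10 mm². So its area = 617.10 mm². Layer 150 is larger (1036.85 vs 617.10 mm²).

layer 150 (z = 18 mm)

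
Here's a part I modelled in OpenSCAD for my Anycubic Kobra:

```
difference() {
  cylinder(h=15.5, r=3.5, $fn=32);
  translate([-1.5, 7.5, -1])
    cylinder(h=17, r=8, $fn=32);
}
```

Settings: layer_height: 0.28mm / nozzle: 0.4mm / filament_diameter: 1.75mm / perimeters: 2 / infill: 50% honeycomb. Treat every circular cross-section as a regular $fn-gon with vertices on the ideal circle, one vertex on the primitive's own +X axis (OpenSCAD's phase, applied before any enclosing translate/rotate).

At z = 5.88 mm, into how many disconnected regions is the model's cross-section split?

At z = 5.88 mm: the r=3.5 cylinder gives a regular 32-gon of circumradius 3.5 (constant along its height); the cylinder at (-1.5, 7.5): section is a regular 32-gon, circumradius r=8; After the difference (first − rest): starting from the r=3.5 cylinder, the r=8 cylinder at (-1.5, 7.5) partially overlaps it — only the 19.58 mm² overlap (of its 199.77 mm²) is removed, clipping the outline — 1 connected region. The result has 1 disconnected region.

1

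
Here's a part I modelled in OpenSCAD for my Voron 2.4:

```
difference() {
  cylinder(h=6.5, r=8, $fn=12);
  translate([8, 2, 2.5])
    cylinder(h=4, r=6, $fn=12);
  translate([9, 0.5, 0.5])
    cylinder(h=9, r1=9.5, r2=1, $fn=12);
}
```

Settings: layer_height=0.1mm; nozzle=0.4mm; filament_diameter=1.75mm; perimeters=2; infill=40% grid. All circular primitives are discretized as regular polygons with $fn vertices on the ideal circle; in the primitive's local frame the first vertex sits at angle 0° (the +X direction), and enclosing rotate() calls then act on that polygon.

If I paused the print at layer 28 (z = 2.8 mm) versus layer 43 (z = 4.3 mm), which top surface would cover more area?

Layer 28 (z = 2.8): the cylinder: section is a regular 12-gon, circumradius r=8 (area = (12/2)·8.000²·sin(360°/12) = 192.00 mm²); the r=6 cylinder at (8, 2) gives a regular 12-gon of circumradius 6 (constant along its height) (area = (12/2)·6.000²·sin(360°/12) = 108.00 mm²); the cone at (9, 0.5) (r1=9.5→r2=1) has section circumradius 7.328 here — a regular 12-gon (area = (12/2)·7.328²·sin(360°/12) = 161.09 mm²); Subtracting the remaining from the first: starting from the r=8 cylinder (192.00 mm²), the r=6 cylinder at (8, 2) partially overlaps it — only the 40.52 mm² overlap (of its 108.00 mm²) is removed, clipping the outline; the cone at (9, 0.5) partially overlaps it — only the 10.51 mm² overlap (of its 161.09 mm²) is removed, clipping the outline — area = 140.97 mm². So its area = 140.97 mm². Layer 43 (z = 4.3): the r=8 cylinder contributes a regular 12-gon of circumradius 8 (area = (12/2)·8.000²·sin(360°/12) = 192.00 mm²); the cylinder at (8, 2): section is a regular 12-gon, circumradius r=6 (area = (12/2)·6.000²·sin(360°/12) = 108.00 mm²); the cone at (9, 0.5) contributes a regular 12-gon of circumradius 5.911 (interpolated between r1=9.5 and r2=1 at t=0.422) (area = (12/2)·5.911²·sin(360°/12) = 104.82 mm²); Subtracting the remaining from the first: starting from the r=8 cylinder (192.00 mm²), the r=6 cylinder at (8, 2) partially overlaps it — only the 40.52 mm² overlap (of its 108.00 mm²) is removed, clipping the outline; the cone at (9, 0.5) partially overlaps it — only the 1.98 mm² overlap (of its 104.82 mm²) is removed, clipping the outline — area = 149.50 mm². So its area = 149.50 mm². Layer 43 is larger (149.50 vs 140.97 mm²).

layer 43 (z = 4.3 mm)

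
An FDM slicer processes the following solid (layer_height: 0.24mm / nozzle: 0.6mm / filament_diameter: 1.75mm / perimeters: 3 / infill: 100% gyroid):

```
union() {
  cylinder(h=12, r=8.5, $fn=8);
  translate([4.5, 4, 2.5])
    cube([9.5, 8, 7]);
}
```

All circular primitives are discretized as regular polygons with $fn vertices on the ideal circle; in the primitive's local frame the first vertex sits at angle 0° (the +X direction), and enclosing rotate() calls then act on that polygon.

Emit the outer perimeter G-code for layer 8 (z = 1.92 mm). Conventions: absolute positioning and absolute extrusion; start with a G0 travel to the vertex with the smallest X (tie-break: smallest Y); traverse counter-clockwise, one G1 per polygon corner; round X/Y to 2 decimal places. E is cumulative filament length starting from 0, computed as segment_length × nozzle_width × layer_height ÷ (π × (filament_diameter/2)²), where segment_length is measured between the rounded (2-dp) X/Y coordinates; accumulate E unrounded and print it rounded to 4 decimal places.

At z = 1.92 mm: the r=8.5 cylinder contributes a regular 8-gon of circumradius 8.5; the cube at (4.5, 4) is absent (z outside [2.5, 9.5]); Taking the union: only the r=8.5 cylinder is present, so the union is just that shape — 1 connected region. The outline is a single polygon with 8 vertices. Extrusion per mm of travel: 0.6 × 0.24 / (π × 0.875²) = 0.059868. Accumulating E over each segment gives final E = 3.1157.

G0 X-8.50 Y0.00 Z1.92
G1 X-6.01 Y-6.01 E0.3895
G1 X0.00 Y-8.50 E0.7789
G1 X6.01 Y-6.01 E1.1684
G1 X8.50 Y0.00 E1.5579
G1 X6.01 Y6.01 E1.9473
G1 X0.00 Y8.50 E2.3368
G1 X-6.01 Y6.01 E2.7263
G1 X-8.50 Y0.00 E3.1157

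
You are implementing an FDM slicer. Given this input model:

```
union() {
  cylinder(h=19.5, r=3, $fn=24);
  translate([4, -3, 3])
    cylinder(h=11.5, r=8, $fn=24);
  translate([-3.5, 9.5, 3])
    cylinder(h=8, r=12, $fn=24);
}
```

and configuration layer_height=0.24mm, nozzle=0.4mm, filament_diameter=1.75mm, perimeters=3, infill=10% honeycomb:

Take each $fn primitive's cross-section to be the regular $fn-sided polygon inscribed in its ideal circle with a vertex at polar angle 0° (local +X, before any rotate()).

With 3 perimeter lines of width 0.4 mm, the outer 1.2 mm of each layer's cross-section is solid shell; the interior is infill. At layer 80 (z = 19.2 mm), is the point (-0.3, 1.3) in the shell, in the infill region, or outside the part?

infill

At z = 19.2 mm: the cylinder: section is a regular 24-gon, circumradius r=3; the cylinder at (4, -3) is not intersected at this z (z outside [3, 14.5]); the cylinder at (-3.5, 9.5) is absent (z outside [3, 11]); Combining (union): only the r=3 cylinder is present, so the union is just that shape — 1 connected region. Overall, the cross-section is a single solid region. The nearest boundary edge runs (0.00, 3.00)→(-0.78, 2.90); distance from the point to it = 1.65 mm. The point is inside the cross-section and 1.65 mm from the nearest boundary — more than the 1.2 mm shell width (3 × 0.4), so it's in the infill interior.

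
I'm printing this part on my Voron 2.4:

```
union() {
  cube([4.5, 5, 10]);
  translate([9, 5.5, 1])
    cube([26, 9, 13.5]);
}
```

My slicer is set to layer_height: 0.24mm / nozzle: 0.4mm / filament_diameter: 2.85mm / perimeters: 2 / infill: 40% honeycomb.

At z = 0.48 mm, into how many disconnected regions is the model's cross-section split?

1

At z = 0.48 mm: the 4.5×5 cube contributes its full rectangle; the cube at (9, 5.5) does not reach this height (z outside [1, 14.5]); Combining (union): only the 4.5×5 cube is present, so the union is just that shape — 1 connected region. The result has 1 disconnected region.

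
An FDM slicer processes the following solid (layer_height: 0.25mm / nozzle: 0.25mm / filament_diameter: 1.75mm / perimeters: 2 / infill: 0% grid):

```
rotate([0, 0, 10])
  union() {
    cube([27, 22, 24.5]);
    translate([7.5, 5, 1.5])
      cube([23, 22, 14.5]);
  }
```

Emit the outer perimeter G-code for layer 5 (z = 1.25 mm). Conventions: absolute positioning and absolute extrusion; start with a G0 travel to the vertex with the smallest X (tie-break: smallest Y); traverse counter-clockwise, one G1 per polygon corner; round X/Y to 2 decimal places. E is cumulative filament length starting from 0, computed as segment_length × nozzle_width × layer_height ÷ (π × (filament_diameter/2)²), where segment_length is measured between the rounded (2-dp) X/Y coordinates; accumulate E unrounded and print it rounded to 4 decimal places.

At z = 1.25 mm: the cube (footprint 27×22) is included at this height; the cube at (7.5, 5) is not intersected at this z (z outside [1.5, 16]); Merging all regions: only the 27×22 cube is present, so the union is just that shape — 1 connected region; (whole slice rotated 10° about Z — lengths, areas and connectivity unchanged). The outline is a single polygon with 4 vertices. Extrusion per mm of travel: 0.25 × 0.25 / (π × 0.875²) = 0.025984. Accumulating E over each segment gives final E = 2.5464.

G0 X-3.82 Y21.67 Z1.25
G1 X0.00 Y0.00 E0.5718
G1 X26.59 Y4.69 E1.2734
G1 X22.77 Y26.35 E1.8449
G1 X-3.82 Y21.67 E2.5464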